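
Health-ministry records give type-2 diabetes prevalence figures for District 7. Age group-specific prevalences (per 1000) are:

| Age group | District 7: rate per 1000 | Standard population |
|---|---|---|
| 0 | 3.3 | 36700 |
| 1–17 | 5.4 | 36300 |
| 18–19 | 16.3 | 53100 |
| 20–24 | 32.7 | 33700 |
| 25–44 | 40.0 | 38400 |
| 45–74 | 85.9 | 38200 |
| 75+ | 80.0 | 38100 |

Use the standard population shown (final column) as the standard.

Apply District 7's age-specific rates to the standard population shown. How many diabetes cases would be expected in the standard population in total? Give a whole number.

Expected diabetes cases = Σ (standard pop × age-specific rate ÷ 1000)
= 36700×3.3/1000 + 36300×5.4/1000 + 53100×16.3/1000 + 33700×32.7/1000 + 38400×40.0/1000 + 38200×85.9/1000 + 38100×80.0/1000
= 121.11 + 196.02 + 865.53 + 1101.99 + 1536.00 + 3281.38 + 3048.00 = 10150.03.

10150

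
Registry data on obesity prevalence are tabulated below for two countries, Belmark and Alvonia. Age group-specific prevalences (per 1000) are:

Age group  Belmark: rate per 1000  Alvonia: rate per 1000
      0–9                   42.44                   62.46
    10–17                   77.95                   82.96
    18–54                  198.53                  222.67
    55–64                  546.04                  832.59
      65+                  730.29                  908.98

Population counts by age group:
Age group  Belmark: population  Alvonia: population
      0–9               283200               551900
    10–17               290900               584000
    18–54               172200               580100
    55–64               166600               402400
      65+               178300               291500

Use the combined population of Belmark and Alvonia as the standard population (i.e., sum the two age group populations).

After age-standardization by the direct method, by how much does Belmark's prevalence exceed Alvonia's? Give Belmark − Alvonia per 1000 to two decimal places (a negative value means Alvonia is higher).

Combined standard total = 3501100; weights = 0.2385, 0.2499, 0.2149, 0.1625, 0.1342.
Belmark: 0.2385×42.44 + 0.2499×77.95 + 0.2149×198.53 + 0.1625×546.04 + 0.1342×730.29 = 258.9989 per 1000.
Alvonia: 0.2385×62.46 + 0.2499×82.96 + 0.2149×222.67 + 0.1625×832.59 + 0.1342×908.98 = 340.7612 per 1000.
Difference = 258.9989 − 340.7612 = -81.7623.

-81.76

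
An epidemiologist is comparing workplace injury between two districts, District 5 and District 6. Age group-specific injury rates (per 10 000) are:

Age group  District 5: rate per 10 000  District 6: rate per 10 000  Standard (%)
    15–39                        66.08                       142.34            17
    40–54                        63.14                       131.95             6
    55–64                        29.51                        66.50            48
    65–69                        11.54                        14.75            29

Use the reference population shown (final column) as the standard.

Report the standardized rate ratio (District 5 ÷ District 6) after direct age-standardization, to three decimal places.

Standard weights: 0.17, 0.06, 0.48, 0.29.
District 5: 0.1700×66.08 + 0.0600×63.14 + 0.4800×29.51 + 0.2900×11.54 = 32.5334 per 10 000.
District 6: 0.1700×142.34 + 0.0600×131.95 + 0.4800×66.50 + 0.2900×14.75 = 68.3123 per 10 000.
Ratio = 32.5334 ÷ 68.3123 = 0.47625.

0.476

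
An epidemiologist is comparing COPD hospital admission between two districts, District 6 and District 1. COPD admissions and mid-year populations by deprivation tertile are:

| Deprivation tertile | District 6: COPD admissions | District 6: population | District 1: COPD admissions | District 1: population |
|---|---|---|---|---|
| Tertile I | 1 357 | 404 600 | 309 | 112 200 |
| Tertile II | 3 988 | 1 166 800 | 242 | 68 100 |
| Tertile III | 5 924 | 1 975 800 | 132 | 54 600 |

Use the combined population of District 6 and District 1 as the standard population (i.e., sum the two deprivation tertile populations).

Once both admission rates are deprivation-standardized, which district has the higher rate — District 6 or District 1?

Deprivation-specific rates per 10 000 for District 6: 33.54, 34.18, 29.98.
For District 1: 27.54, 35.54, 24.18.
Combined standard total = 3 782 100; weights = 0.1366, 0.3265, 0.5368.
District 6: 0.1366×33.54 + 0.3265×34.18 + 0.5368×29.98 = 31.8389 per 10 000.
District 1: 0.1366×27.54 + 0.3265×35.54 + 0.5368×24.18 = 28.3448 per 10 000.

District 6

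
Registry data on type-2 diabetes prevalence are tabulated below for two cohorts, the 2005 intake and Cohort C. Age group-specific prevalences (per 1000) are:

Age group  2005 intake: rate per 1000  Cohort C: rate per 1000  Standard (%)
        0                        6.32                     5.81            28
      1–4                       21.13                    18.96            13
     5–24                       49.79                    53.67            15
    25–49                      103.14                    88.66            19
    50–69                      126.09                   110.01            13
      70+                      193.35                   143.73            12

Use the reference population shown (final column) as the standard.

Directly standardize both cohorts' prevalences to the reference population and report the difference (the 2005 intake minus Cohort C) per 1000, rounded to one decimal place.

10.6

Standard weights: 0.28, 0.13, 0.15, 0.19, 0.13, 0.12.
The 2005 intake: 0.2800×6.32 + 0.1300×21.13 + 0.1500×49.79 + 0.1900×103.14 + 0.1300×126.09 + 0.1200×193.35 = 71.1753 per 1000.
Cohort C: 0.2800×5.81 + 0.1300×18.96 + 0.1500×53.67 + 0.1900×88.66 + 0.1300×110.01 + 0.1200×143.73 = 60.5364 per 1000.
Difference = 71.1753 − 60.5364 = 10.6389.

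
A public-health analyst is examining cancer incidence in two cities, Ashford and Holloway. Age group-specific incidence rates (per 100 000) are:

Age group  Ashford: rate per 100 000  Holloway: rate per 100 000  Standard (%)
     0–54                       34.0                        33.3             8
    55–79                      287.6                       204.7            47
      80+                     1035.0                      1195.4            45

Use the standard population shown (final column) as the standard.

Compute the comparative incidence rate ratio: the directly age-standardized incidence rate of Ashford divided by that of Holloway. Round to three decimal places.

0.948

Standard weights: 0.08, 0.47, 0.45.
Ashford: 0.0800×34.0 + 0.4700×287.6 + 0.4500×1035.0 = 603.6420 per 100 000.
Holloway: 0.0800×33.3 + 0.4700×204.7 + 0.4500×1195.4 = 636.8030 per 100 000.
Ratio = 603.6420 ÷ 636.8030 = 0.94793.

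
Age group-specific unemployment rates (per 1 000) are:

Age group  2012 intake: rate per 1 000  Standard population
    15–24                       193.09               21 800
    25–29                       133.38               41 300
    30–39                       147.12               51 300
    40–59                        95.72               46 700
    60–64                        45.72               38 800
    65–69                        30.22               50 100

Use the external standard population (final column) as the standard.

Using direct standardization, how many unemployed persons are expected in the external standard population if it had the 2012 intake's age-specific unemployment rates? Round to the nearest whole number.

25023

Expected unemployed persons = Σ (standard pop × age-specific rate ÷ 1 000)
= 21 800×193.09/1 000 + 41 300×133.38/1 000 + 51 300×147.12/1 000 + 46 700×95.72/1 000 + 38 800×45.72/1 000 + 50 100×30.22/1 000
= 4209.36 + 5508.59 + 7547.26 + 4470.12 + 1773.94 + 1514.02 = 25023.29.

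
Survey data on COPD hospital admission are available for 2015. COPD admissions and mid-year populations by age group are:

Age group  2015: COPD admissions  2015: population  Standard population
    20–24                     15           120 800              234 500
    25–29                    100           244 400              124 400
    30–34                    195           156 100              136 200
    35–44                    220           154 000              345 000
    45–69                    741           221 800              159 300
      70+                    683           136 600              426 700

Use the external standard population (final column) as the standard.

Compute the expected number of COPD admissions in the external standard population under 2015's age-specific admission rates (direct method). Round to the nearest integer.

Age-specific rates per 10 000 for 2015: 1.24, 4.09, 12.49, 14.29, 33.41, 50.00.
Expected COPD admissions = Σ (standard pop × age-specific rate ÷ 10 000)
= 234 500×1.24/10 000 + 124 400×4.09/10 000 + 136 200×12.49/10 000 + 345 000×14.29/10 000 + 159 300×33.41/10 000 + 426 700×50.00/10 000
= 29.12 + 50.90 + 170.14 + 492.86 + 532.20 + 2133.50 = 3408.71.

3409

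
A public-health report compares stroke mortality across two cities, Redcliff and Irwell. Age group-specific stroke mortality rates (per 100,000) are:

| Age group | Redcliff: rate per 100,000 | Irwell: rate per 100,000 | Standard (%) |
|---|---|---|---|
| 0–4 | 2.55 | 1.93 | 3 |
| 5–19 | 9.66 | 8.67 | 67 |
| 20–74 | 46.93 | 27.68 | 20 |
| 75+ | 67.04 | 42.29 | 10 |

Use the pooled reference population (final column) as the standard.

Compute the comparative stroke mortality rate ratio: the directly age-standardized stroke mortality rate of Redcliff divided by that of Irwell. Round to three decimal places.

Standard weights: 0.03, 0.67, 0.20, 0.10.
Redcliff: 0.0300×2.55 + 0.6700×9.66 + 0.2000×46.93 + 0.1000×67.04 = 22.6387 per 100,000.
Irwell: 0.0300×1.93 + 0.6700×8.67 + 0.2000×27.68 + 0.1000×42.29 = 15.6318 per 100,000.
Ratio = 22.6387 ÷ 15.6318 = 1.44825.

1.448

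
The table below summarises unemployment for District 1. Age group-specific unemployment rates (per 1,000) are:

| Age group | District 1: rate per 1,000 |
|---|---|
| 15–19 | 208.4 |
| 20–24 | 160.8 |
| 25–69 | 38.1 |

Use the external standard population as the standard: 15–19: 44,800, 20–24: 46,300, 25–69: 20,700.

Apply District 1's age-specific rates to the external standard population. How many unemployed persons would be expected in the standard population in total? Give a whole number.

17570

Expected unemployed persons = Σ (standard pop × age-specific rate ÷ 1,000)
= 44,800×208.4/1,000 + 46,300×160.8/1,000 + 20,700×38.1/1,000
= 9336.32 + 7445.04 + 788.67 = 17570.03.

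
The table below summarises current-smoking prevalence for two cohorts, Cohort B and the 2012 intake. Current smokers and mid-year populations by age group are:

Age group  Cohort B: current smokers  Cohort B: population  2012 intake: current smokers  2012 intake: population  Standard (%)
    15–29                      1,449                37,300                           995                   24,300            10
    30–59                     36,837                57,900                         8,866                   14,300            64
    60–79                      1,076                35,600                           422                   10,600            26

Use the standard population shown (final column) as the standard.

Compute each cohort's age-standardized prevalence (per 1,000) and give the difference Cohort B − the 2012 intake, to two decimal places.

7.68

Age-specific rates per 1,000 for Cohort B: 38.847, 636.218, 30.225.
For the 2012 intake: 40.947, 620.000, 39.811.
Standard weights: 0.10, 0.64, 0.26.
Cohort B: 0.1000×38.847 + 0.6400×636.218 + 0.2600×30.225 = 418.9224 per 1,000.
The 2012 intake: 0.1000×40.947 + 0.6400×620.000 + 0.2600×39.811 = 411.2456 per 1,000.
Difference = 418.9224 − 411.2456 = 7.6768.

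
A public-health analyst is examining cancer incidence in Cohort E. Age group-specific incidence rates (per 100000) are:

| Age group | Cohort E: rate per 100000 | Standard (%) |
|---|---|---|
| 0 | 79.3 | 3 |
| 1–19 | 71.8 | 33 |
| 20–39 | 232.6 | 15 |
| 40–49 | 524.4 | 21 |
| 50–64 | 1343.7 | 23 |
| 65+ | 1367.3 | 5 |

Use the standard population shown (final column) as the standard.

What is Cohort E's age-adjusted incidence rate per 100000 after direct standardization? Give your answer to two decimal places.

Standard weights: 0.03, 0.33, 0.15, 0.21, 0.23, 0.05.
Standardized rate: 0.0300×79.3 + 0.3300×71.8 + 0.1500×232.6 + 0.2100×524.4 + 0.2300×1343.7 + 0.0500×1367.3 = 548.5030 per 100000.

548.50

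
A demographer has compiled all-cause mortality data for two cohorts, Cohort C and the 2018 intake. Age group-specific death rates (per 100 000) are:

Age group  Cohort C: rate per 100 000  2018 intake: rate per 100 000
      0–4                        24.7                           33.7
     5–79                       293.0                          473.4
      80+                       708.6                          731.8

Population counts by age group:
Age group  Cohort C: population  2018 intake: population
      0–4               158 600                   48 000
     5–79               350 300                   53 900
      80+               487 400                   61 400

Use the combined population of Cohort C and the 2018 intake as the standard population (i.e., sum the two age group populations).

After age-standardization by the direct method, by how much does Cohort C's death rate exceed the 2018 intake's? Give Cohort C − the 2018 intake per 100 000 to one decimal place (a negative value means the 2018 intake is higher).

Combined standard total = 1 159 600; weights = 0.1782, 0.3486, 0.4733.
Cohort C: 0.1782×24.7 + 0.3486×293.0 + 0.4733×708.6 = 441.8880 per 100 000.
The 2018 intake: 0.1782×33.7 + 0.3486×473.4 + 0.4733×731.8 = 517.3530 per 100 000.
Difference = 441.8880 − 517.3530 = -75.4650.

-75.5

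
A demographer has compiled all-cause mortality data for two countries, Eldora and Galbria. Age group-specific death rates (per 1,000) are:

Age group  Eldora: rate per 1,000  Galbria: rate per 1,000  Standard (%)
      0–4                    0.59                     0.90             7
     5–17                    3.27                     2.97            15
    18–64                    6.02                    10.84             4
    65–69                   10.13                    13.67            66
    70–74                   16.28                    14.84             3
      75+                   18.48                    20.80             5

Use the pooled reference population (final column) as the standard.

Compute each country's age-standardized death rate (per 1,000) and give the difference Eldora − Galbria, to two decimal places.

-2.58

Standard weights: 0.07, 0.15, 0.04, 0.66, 0.03, 0.05.
Eldora: 0.0700×0.59 + 0.1500×3.27 + 0.0400×6.02 + 0.6600×10.13 + 0.0300×16.28 + 0.0500×18.48 = 8.8708 per 1,000.
Galbria: 0.0700×0.90 + 0.1500×2.97 + 0.0400×10.84 + 0.6600×13.67 + 0.0300×14.84 + 0.0500×20.80 = 11.4495 per 1,000.
Difference = 8.8708 − 11.4495 = -2.5787.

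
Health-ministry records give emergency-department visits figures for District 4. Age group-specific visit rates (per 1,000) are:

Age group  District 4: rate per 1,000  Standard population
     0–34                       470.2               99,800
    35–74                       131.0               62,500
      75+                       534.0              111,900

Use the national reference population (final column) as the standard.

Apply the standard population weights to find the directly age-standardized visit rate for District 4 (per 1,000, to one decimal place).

418.9

Standard total = 274,200; weights = 0.3640, 0.2279, 0.4081.
Standardized rate: 0.3640×470.2 + 0.2279×131.0 + 0.4081×534.0 = 418.9207 per 1,000.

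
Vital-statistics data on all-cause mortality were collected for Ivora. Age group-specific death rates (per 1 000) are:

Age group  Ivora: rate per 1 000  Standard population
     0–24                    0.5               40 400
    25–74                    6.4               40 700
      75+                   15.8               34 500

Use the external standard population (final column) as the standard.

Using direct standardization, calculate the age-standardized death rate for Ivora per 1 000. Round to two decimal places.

7.14

Standard total = 115 600; weights = 0.3495, 0.3521, 0.2984.
Standardized rate: 0.3495×0.5 + 0.3521×6.4 + 0.2984×15.8 = 7.1434 per 1 000.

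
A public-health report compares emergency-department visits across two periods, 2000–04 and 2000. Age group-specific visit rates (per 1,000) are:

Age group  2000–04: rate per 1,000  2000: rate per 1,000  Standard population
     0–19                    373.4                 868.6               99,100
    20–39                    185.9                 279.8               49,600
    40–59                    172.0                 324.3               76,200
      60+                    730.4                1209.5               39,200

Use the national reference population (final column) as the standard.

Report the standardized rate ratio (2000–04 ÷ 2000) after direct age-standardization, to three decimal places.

Standard total = 264,100; weights = 0.3752, 0.1878, 0.2885, 0.1484.
2000–04: 0.3752×373.4 + 0.1878×185.9 + 0.2885×172.0 + 0.1484×730.4 = 333.0657 per 1,000.
2000: 0.3752×868.6 + 0.1878×279.8 + 0.2885×324.3 + 0.1484×1209.5 = 651.5729 per 1,000.
Ratio = 333.0657 ÷ 651.5729 = 0.51117.

0.511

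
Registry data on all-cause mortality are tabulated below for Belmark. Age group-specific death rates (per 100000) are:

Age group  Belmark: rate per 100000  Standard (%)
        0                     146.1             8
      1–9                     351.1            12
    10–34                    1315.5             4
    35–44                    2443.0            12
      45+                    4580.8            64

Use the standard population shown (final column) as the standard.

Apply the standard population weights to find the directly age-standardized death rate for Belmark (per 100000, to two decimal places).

3331.31

Standard weights: 0.08, 0.12, 0.04, 0.12, 0.64.
Standardized rate: 0.0800×146.1 + 0.1200×351.1 + 0.0400×1315.5 + 0.1200×2443.0 + 0.6400×4580.8 = 3331.3120 per 100000.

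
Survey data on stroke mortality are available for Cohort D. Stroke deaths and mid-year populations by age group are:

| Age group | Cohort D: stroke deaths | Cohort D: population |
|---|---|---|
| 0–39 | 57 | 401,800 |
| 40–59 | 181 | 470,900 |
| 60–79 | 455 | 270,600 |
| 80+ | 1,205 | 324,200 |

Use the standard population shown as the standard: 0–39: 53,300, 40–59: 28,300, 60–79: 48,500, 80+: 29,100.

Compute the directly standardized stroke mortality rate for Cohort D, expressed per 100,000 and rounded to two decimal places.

Age-specific rates per 100,000 for Cohort D: 14.19, 38.44, 168.14, 371.68.
Standard total = 159,200; weights = 0.3348, 0.1778, 0.3046, 0.1828.
Standardized rate: 0.3348×14.19 + 0.1778×38.44 + 0.3046×168.14 + 0.1828×371.68 = 130.7470 per 100,000.

130.75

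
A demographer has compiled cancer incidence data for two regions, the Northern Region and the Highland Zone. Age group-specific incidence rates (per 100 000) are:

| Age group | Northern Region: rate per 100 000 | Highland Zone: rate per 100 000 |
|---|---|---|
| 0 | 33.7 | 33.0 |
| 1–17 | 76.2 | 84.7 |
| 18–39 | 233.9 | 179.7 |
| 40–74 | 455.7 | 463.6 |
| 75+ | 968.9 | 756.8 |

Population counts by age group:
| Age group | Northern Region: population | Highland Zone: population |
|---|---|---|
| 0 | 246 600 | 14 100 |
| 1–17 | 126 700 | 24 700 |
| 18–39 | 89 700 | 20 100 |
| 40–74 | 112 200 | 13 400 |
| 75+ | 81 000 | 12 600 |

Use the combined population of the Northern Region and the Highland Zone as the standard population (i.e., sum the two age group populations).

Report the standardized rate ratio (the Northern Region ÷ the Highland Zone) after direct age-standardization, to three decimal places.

1.139

Combined standard total = 741 100; weights = 0.3518, 0.2043, 0.1482, 0.1695, 0.1263.
The Northern Region: 0.3518×33.7 + 0.2043×76.2 + 0.1482×233.9 + 0.1695×455.7 + 0.1263×968.9 = 261.6778 per 100 000.
The Highland Zone: 0.3518×33.0 + 0.2043×84.7 + 0.1482×179.7 + 0.1695×463.6 + 0.1263×756.8 = 229.6888 per 100 000.
Ratio = 261.6778 ÷ 229.6888 = 1.13927.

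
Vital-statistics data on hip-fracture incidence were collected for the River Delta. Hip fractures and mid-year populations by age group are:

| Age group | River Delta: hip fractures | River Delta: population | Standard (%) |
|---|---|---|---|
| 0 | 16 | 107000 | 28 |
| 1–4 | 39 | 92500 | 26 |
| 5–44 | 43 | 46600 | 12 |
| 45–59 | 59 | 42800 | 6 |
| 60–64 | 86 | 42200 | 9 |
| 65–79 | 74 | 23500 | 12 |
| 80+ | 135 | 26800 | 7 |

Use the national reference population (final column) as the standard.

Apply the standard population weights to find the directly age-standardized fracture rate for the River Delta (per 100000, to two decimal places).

Age-specific rates per 100000 for the River Delta: 14.95, 42.16, 92.27, 137.85, 203.79, 314.89, 503.73.
Standard weights: 0.28, 0.26, 0.12, 0.06, 0.09, 0.12, 0.07.
Standardized rate: 0.2800×14.95 + 0.2600×42.16 + 0.1200×92.27 + 0.0600×137.85 + 0.0900×203.79 + 0.1200×314.89 + 0.0700×503.73 = 125.8827 per 100000.

125.88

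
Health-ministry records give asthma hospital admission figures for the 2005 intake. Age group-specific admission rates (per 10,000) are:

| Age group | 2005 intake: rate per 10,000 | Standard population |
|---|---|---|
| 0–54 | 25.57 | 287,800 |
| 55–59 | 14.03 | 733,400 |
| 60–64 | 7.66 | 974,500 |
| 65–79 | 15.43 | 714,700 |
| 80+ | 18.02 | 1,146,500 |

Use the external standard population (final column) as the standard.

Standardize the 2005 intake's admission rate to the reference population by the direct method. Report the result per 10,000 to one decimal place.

14.7

Standard total = 3,856,900; weights = 0.0746, 0.1902, 0.2527, 0.1853, 0.2973.
Standardized rate: 0.0746×25.57 + 0.1902×14.03 + 0.2527×7.66 + 0.1853×15.43 + 0.2973×18.02 = 14.7271 per 10,000.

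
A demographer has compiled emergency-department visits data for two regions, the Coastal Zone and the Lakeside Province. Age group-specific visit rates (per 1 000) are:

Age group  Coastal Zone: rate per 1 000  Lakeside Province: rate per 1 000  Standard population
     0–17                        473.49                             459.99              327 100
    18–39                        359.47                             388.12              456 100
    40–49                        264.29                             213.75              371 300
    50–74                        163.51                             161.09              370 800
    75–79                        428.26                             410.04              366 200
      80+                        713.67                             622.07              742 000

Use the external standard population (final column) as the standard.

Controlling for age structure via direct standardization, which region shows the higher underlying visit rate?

Coastal Zone

Standard total = 2 633 500; weights = 0.1242, 0.1732, 0.1410, 0.1408, 0.1391, 0.2818.
The Coastal Zone: 0.1242×473.49 + 0.1732×359.47 + 0.1410×264.29 + 0.1408×163.51 + 0.1391×428.26 + 0.2818×713.67 = 441.9841 per 1 000.
The Lakeside Province: 0.1242×459.99 + 0.1732×388.12 + 0.1410×213.75 + 0.1408×161.09 + 0.1391×410.04 + 0.2818×622.07 = 409.4606 per 1 000.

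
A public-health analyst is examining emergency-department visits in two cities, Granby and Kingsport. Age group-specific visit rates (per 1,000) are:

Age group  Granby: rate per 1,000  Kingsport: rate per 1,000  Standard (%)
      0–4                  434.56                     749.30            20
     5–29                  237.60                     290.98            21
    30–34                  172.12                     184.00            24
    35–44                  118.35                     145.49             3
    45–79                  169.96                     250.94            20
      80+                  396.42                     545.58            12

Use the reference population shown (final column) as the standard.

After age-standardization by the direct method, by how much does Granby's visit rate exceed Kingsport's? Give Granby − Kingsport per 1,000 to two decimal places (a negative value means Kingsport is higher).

-111.92

Standard weights: 0.20, 0.21, 0.24, 0.03, 0.20, 0.12.
Granby: 0.2000×434.56 + 0.2100×237.60 + 0.2400×172.12 + 0.0300×118.35 + 0.2000×169.96 + 0.1200×396.42 = 263.2297 per 1,000.
Kingsport: 0.2000×749.30 + 0.2100×290.98 + 0.2400×184.00 + 0.0300×145.49 + 0.2000×250.94 + 0.1200×545.58 = 375.1481 per 1,000.
Difference = 263.2297 − 375.1481 = -111.9184.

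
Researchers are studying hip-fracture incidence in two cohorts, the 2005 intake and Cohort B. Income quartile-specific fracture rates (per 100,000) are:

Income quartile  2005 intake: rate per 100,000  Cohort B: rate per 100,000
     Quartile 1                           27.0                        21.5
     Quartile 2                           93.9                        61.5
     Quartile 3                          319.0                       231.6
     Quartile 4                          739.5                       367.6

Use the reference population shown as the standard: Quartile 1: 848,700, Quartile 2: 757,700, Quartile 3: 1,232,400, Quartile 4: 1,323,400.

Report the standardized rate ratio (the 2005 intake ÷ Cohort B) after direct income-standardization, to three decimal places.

Standard total = 4,162,200; weights = 0.2039, 0.1820, 0.2961, 0.3180.
The 2005 intake: 0.2039×27.0 + 0.1820×93.9 + 0.2961×319.0 + 0.3180×739.5 = 352.1822 per 100,000.
Cohort B: 0.2039×21.5 + 0.1820×61.5 + 0.2961×231.6 + 0.3180×367.6 = 201.0358 per 100,000.
Ratio = 352.1822 ÷ 201.0358 = 1.75184.

1.752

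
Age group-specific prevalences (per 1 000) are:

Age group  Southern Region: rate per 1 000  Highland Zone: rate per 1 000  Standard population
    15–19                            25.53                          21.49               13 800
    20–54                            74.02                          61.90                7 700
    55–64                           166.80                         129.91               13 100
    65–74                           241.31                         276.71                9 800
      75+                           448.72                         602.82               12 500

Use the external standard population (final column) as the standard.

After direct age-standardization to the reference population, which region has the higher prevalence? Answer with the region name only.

Highland Zone

Standard total = 56 900; weights = 0.2425, 0.1353, 0.2302, 0.1722, 0.2197.
The Southern Region: 0.2425×25.53 + 0.1353×74.02 + 0.2302×166.80 + 0.1722×241.31 + 0.2197×448.72 = 194.7484 per 1 000.
The Highland Zone: 0.2425×21.49 + 0.1353×61.90 + 0.2302×129.91 + 0.1722×276.71 + 0.2197×602.82 = 223.5856 per 1 000.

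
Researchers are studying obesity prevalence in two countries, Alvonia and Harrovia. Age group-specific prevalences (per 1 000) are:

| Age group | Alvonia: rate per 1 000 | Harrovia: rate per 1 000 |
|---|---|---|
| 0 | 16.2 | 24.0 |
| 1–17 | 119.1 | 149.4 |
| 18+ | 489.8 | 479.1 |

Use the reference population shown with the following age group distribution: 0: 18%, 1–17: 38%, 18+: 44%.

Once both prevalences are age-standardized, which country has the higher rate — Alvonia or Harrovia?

Standard weights: 0.18, 0.38, 0.44.
Alvonia: 0.1800×16.2 + 0.3800×119.1 + 0.4400×489.8 = 263.6860 per 1 000.
Harrovia: 0.1800×24.0 + 0.3800×149.4 + 0.4400×479.1 = 271.8960 per 1 000.

Harrovia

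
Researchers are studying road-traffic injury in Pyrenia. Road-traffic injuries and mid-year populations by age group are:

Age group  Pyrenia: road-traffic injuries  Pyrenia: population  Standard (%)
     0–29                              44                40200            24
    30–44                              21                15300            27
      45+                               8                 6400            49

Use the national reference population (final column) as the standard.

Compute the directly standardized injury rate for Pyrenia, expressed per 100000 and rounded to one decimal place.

Age-specific rates per 100000 for Pyrenia: 109.45, 137.25, 125.00.
Standard weights: 0.24, 0.27, 0.49.
Standardized rate: 0.2400×109.45 + 0.2700×137.25 + 0.4900×125.00 = 124.5775 per 100000.

124.6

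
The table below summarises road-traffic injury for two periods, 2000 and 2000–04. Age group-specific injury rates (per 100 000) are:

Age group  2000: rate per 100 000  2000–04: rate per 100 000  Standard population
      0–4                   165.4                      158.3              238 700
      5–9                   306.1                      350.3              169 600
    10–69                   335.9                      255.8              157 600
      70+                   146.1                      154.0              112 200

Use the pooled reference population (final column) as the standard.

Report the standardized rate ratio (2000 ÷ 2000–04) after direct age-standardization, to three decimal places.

Standard total = 678 100; weights = 0.3520, 0.2501, 0.2324, 0.1655.
2000: 0.3520×165.4 + 0.2501×306.1 + 0.2324×335.9 + 0.1655×146.1 = 237.0237 per 100 000.
2000–04: 0.3520×158.3 + 0.2501×350.3 + 0.2324×255.8 + 0.1655×154.0 = 228.2701 per 100 000.
Ratio = 237.0237 ÷ 228.2701 = 1.03835.

1.038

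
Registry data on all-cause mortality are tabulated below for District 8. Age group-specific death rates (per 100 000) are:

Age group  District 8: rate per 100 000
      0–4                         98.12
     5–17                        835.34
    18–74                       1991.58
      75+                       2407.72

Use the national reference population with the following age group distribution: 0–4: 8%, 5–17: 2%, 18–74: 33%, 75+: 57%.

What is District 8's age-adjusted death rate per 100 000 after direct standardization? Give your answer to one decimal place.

2054.2

Standard weights: 0.08, 0.02, 0.33, 0.57.
Standardized rate: 0.0800×98.12 + 0.0200×835.34 + 0.3300×1991.58 + 0.5700×2407.72 = 2054.1782 per 100 000.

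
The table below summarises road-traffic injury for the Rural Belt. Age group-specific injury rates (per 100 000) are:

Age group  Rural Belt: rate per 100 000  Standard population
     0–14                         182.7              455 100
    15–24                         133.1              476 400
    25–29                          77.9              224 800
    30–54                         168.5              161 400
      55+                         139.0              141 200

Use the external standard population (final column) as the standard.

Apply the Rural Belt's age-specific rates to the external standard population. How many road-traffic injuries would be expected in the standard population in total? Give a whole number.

2109

Expected road-traffic injuries = Σ (standard pop × age-specific rate ÷ 100 000)
= 455 100×182.7/100 000 + 476 400×133.1/100 000 + 224 800×77.9/100 000 + 161 400×168.5/100 000 + 141 200×139.0/100 000
= 831.47 + 634.09 + 175.12 + 271.96 + 196.27 = 2108.90.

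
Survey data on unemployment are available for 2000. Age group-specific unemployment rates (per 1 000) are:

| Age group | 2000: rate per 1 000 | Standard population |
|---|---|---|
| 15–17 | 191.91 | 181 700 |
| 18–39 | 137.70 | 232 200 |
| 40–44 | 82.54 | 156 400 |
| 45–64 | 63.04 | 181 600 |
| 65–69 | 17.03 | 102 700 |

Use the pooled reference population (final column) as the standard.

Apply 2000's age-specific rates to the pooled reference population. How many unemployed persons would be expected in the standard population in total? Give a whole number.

Expected unemployed persons = Σ (standard pop × age-specific rate ÷ 1 000)
= 181 700×191.91/1 000 + 232 200×137.70/1 000 + 156 400×82.54/1 000 + 181 600×63.04/1 000 + 102 700×17.03/1 000
= 34870.05 + 31973.94 + 12909.26 + 11448.06 + 1748.98 = 92950.29.

92950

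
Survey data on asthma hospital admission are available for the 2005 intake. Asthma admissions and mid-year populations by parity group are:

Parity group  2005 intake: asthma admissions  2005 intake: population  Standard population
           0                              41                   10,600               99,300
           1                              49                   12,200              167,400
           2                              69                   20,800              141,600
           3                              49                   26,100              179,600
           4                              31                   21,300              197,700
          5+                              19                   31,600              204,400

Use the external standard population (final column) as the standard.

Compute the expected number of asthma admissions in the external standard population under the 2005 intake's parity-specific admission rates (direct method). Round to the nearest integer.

Parity-specific rates per 10,000 for the 2005 intake: 38.68, 40.16, 33.17, 18.77, 14.55, 6.01.
Expected asthma admissions = Σ (standard pop × parity-specific rate ÷ 10,000)
= 99,300×38.68/10,000 + 167,400×40.16/10,000 + 141,600×33.17/10,000 + 179,600×18.77/10,000 + 197,700×14.55/10,000 + 204,400×6.01/10,000
= 384.08 + 672.34 + 469.73 + 337.18 + 287.73 + 122.90 = 2273.97.

2274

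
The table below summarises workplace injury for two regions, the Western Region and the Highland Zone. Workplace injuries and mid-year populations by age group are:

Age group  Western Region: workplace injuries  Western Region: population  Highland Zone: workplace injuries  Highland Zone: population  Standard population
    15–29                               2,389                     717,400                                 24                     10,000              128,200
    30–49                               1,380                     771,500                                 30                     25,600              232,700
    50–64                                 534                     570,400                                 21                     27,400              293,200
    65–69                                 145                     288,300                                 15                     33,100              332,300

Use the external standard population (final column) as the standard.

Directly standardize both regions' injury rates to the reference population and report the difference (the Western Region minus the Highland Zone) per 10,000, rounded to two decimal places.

3.34

Age-specific rates per 10,000 for the Western Region: 33.30, 17.89, 9.36, 5.03.
For the Highland Zone: 24.00, 11.72, 7.66, 4.53.
Standard total = 986,400; weights = 0.1300, 0.2359, 0.2972, 0.3369.
The Western Region: 0.1300×33.30 + 0.2359×17.89 + 0.2972×9.36 + 0.3369×5.03 = 13.0249 per 10,000.
The Highland Zone: 0.1300×24.00 + 0.2359×11.72 + 0.2972×7.66 + 0.3369×4.53 = 9.6886 per 10,000.
Difference = 13.0249 − 9.6886 = 3.3363.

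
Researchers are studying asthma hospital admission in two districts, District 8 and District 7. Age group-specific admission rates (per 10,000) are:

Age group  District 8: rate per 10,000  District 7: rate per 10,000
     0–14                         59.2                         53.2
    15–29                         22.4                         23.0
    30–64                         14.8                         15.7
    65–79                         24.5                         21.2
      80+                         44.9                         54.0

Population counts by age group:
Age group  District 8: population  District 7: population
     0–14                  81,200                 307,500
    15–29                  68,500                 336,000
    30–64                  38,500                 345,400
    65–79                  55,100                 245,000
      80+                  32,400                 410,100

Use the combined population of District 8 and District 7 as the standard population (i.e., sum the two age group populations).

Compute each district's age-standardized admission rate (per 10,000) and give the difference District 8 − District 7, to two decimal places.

-0.67

Combined standard total = 1,919,700; weights = 0.2025, 0.2107, 0.2000, 0.1563, 0.2305.
District 8: 0.2025×59.2 + 0.2107×22.4 + 0.2000×14.8 + 0.1563×24.5 + 0.2305×44.9 = 33.8460 per 10,000.
District 7: 0.2025×53.2 + 0.2107×23.0 + 0.2000×15.7 + 0.1563×21.2 + 0.2305×54.0 = 34.5193 per 10,000.
Difference = 33.8460 − 34.5193 = -0.6732.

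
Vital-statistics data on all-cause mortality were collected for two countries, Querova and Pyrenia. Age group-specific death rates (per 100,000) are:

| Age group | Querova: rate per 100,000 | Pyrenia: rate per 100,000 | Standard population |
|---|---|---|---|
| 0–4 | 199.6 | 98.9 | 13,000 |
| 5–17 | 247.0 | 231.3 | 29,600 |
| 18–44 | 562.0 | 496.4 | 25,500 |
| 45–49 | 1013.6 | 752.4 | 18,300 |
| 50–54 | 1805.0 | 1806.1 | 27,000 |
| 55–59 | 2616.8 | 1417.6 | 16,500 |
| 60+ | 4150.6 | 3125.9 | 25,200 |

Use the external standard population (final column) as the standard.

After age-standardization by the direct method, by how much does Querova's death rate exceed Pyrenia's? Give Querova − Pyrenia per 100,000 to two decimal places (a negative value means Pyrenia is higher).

Standard total = 155,100; weights = 0.0838, 0.1908, 0.1644, 0.1180, 0.1741, 0.1064, 0.1625.
Querova: 0.0838×199.6 + 0.1908×247.0 + 0.1644×562.0 + 0.1180×1013.6 + 0.1741×1805.0 + 0.1064×2616.8 + 0.1625×4150.6 = 1542.8317 per 100,000.
Pyrenia: 0.0838×98.9 + 0.1908×231.3 + 0.1644×496.4 + 0.1180×752.4 + 0.1741×1806.1 + 0.1064×1417.6 + 0.1625×3125.9 = 1195.9193 per 100,000.
Difference = 1542.8317 − 1195.9193 = 346.9124.

346.91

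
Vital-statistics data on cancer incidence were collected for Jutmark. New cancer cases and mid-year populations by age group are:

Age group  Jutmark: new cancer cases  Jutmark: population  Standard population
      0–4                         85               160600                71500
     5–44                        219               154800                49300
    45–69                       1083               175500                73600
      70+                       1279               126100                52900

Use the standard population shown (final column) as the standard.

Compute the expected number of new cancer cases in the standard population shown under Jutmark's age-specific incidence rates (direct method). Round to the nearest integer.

1098

Age-specific rates per 100000 for Jutmark: 52.93, 141.47, 617.09, 1014.27.
Expected new cancer cases = Σ (standard pop × age-specific rate ÷ 100000)
= 71500×52.93/100000 + 49300×141.47/100000 + 73600×617.09/100000 + 52900×1014.27/100000
= 37.84 + 69.75 + 454.18 + 536.55 = 1098.32.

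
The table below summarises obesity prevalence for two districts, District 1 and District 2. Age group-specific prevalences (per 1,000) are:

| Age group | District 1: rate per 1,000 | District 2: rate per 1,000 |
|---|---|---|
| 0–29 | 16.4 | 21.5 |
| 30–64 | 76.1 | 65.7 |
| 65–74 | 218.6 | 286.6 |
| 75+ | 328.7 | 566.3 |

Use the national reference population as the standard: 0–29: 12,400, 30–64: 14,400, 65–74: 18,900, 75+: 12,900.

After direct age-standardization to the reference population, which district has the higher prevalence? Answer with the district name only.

Standard total = 58,600; weights = 0.2116, 0.2457, 0.3225, 0.2201.
District 1: 0.2116×16.4 + 0.2457×76.1 + 0.3225×218.6 + 0.2201×328.7 = 165.0336 per 1,000.
District 2: 0.2116×21.5 + 0.2457×65.7 + 0.3225×286.6 + 0.2201×566.3 = 237.7933 per 1,000.

District 2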